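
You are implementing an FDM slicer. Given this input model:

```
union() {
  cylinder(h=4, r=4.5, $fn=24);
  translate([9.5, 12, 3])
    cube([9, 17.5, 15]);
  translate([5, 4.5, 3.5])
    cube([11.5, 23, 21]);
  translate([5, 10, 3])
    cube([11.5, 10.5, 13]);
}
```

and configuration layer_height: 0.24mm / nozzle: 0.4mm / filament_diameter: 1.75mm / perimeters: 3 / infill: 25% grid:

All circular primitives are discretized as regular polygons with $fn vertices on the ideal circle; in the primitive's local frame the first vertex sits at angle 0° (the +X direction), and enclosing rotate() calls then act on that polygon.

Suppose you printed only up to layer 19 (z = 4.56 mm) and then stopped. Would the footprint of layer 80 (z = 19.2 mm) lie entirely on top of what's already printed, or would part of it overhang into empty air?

entirely on top

Compare the two slices. At z = 4.56: the cylinder is not intersected at this z (z outside [0, 4]); the cube at (9.5, 12) (footprint 9×17.5) is included at this height (area 157.50 mm²); the 11.5×23 cube at (5, 4.5) contributes its full rectangle (area 264.50 mm²); the 11.5×10.5 cube at (5, 10) contributes its full rectangle (area 120.75 mm²); Combining (union): the regions partially overlap — summed areas 542.75 mm² minus the doubly-counted overlap 229.25 mm² gives 313.50 mm² — area = 313.50 mm². At z = 19.2: the cylinder is not intersected at this z (z outside [0, 4]); the cube at (9.5, 12) is not intersected at this z (z outside [3, 18]); the 11.5×23 cube at (5, 4.5) contributes its full rectangle (area 264.50 mm²); the cube at (5, 10) is not intersected at this z (z outside [3, 16]); Merging all regions: only the 11.5×23 cube at (5, 4.5) is present, so the union is just that shape — area = 264.50 mm². Checking containment: the cross-section at z = 19.2 is a subset of the cross-section at z = 4.56.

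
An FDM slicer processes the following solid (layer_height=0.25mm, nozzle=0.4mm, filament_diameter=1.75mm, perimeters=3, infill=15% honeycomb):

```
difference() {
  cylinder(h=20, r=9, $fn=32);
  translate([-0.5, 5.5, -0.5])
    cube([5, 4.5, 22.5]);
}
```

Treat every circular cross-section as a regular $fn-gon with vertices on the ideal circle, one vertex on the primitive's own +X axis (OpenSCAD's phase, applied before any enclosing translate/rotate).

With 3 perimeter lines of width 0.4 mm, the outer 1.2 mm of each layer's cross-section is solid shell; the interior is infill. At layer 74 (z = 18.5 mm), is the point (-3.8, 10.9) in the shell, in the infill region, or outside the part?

outside

At z = 18.5 mm: the cylinder: section is a regular 32-gon, circumradius r=9; the 5×4.5 cube at (-0.5, 5.5) contributes its full rectangle; After the difference (first − rest): starting from the r=9 cylinder, the 5×4.5 cube at (-0.5, 5.5) partially overlaps it — only the 15.59 mm² overlap (of its 22.50 mm²) is removed, clipping the outline — 1 connected region. Overall, the cross-section is a single solid region. The nearest boundary edge runs (-3.44, 8.31)→(-1.76, 8.83); distance from the point to it = 2.58 mm. The point is not inside any of the regions above, so it lies outside the cross-section (2.58 mm from the nearest boundary).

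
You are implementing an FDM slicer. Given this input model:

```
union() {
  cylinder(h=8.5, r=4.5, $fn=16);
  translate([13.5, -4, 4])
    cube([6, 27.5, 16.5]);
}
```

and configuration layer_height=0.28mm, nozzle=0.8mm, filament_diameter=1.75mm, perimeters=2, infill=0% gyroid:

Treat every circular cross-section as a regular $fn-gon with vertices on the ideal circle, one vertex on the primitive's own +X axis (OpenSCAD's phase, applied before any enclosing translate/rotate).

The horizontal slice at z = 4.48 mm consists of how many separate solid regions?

At z = 4.48 mm: the r=4.5 cylinder gives a regular 16-gon of circumradius 4.5 (constant along its height); the cube at (13.5, -4) is present — its section is the full 6×27.5 rectangle; Taking the union: the 2 present regions are separate (no shared area or edge), so areas and boundary lengths simply add and each stays a separate island — 2 connected regions. The result has 2 disconnected regions.

2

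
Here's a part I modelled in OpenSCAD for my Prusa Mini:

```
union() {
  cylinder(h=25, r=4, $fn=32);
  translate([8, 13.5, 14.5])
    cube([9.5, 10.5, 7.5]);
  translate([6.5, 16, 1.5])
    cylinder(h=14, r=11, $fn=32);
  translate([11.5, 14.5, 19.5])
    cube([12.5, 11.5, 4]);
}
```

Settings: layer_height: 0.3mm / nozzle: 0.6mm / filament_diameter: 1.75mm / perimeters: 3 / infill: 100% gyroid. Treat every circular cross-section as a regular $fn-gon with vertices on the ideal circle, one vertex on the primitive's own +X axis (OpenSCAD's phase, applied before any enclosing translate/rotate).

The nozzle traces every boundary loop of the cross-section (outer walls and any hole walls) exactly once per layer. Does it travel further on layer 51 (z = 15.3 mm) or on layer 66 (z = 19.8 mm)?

Layer 51 (z = 15.3): the cylinder: section is a regular 32-gon, circumradius r=4 (perimeter = 2·32·4.000·sin(180°/32) = 25.09 mm); the 9.5×10.5 cube at (8, 13.5) contributes its full rectangle (perimeter 40.00 mm); the cylinder at (6.5, 16): section is a regular 32-gon, circumradius r=11 (perimeter = 2·32·11.000·sin(180°/32) = 69.00 mm); the cube at (11.5, 14.5) is absent (z outside [19.5, 23.5]); Combining (union): the regions partially overlap (shared area 90.59 mm²), so the edge portions inside another operand are dropped and the merged outline is re-measured after clipping — boundary = 96.91 mm. So its perimeter = 96.91 mm. Layer 66 (z = 19.8): the r=4 cylinder contributes a regular 32-gon of circumradius 4 (perimeter = 2·32·4.000·sin(180°/32) = 25.09 mm); the cube at (8, 13.5) is present — its section is the full 9.5×10.5 rectangle (perimeter 40.00 mm); the cylinder at (6.5, 16) does not reach this height (z outside [1.5, 15.5]); the cube at (11.5, 14.5) (footprint 12.5×11.5) is included at this height (perimeter 48.00 mm); Combining (union): the regions partially overlap (shared area 57.00 mm²), so the edge portions inside another operand are dropped and the merged outline is re-measured after clipping — boundary = 82.09 mm. So its perimeter = 82.09 mm. Layer 51 is larger (96.91 vs 82.09 mm).

layer 51 (z = 15.3 mm)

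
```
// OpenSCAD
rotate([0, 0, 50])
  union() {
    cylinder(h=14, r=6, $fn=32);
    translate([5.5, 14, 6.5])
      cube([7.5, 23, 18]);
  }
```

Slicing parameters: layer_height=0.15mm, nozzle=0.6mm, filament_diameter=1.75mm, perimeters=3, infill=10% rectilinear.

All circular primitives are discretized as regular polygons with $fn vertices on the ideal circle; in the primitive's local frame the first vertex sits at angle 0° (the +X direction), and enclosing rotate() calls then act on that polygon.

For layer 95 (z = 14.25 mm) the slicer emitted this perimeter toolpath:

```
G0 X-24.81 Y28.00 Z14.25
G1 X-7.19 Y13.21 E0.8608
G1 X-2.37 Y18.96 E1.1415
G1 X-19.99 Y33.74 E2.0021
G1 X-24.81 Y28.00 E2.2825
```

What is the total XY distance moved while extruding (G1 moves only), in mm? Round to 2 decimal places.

61.00 mm

Sum the Euclidean lengths of each G1 segment: total = 61.00 mm.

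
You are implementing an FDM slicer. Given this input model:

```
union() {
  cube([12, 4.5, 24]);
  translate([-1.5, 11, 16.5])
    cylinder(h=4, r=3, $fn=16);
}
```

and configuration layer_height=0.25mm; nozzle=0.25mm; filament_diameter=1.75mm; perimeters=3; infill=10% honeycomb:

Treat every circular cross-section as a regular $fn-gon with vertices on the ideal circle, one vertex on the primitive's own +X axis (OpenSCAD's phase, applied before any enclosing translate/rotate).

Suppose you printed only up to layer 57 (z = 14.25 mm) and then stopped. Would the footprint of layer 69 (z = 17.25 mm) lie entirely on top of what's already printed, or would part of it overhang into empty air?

part overhangs

Compare the two slices. At z = 14.25: the 12×4.5 cube contributes its full rectangle (area 54.00 mm²); the cylinder at (-1.5, 11) does not reach this height (z outside [16.5, 20.5]); Combining (union): only the 12×4.5 cube is present, so the union is just that shape — area = 54.00 mm². At z = 17.25: the 12×4.5 cube contributes its full rectangle (area 54.00 mm²); the cylinder at (-1.5, 11): section is a regular 16-gon, circumradius r=3 (area = (16/2)·3.000²·sin(360°/16) = 27.55 mm²); Merging all regions: the 2 present regions are separate (no shared area or edge), so areas and boundary lengths simply add and each stays a separate island — area = 81.55 mm². Checking containment: at z = 17.25 the cross-section extends beyond the z = 14.25 cross-section by about 27.55 mm².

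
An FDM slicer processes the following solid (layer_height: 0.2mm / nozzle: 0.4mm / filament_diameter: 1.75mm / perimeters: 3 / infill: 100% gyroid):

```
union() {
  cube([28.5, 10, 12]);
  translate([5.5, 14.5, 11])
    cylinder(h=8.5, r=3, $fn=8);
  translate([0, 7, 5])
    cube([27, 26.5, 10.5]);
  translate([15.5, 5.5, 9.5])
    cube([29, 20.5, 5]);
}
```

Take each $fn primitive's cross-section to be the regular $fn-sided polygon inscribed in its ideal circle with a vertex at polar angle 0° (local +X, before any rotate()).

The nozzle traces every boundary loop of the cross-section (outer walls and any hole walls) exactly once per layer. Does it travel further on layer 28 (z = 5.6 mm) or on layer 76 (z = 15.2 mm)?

Layer 28 (z = 5.6): the 28.5×10 cube contributes its full rectangle (perimeter 77.00 mm); the cylinder at (5.5, 14.5) does not reach this height (z outside [11, 19.5]); the cube at (0, 7) is present — its section is the full 27×26.5 rectangle (perimeter 107.00 mm); the cube at (15.5, 5.5) does not reach this height (z outside [9.5, 14.5]); Taking the union: the regions partially overlap (shared area 81.00 mm²), so the edge portions inside another operand are dropped and the merged outline is re-measured after clipping — boundary = 124.00 mm. So its perimeter = 124.00 mm. Layer 76 (z = 15.2): the cube does not reach this height (z outside [0, 12]); the r=3 cylinder at (5.5, 14.5) contributes a regular 8-gon of circumradius 3 (perimeter = 2·8·3.000·sin(180°/8) = 18.37 mm); the cube at (0, 7) (footprint 27×26.5) is included at this height (perimeter 107.00 mm); the cube at (15.5, 5.5) does not reach this height (z outside [9.5, 14.5]); Combining (union): the r=3 cylinder at (5.5, 14.5) lies entirely inside the 27×26.5 cube at (0, 7), so the union is just the 27×26.5 cube at (0, 7) — boundary = 107.00 mm. So its perimeter = 107.00 mm. Layer 28 is larger (124.00 vs 107.00 mm).

layer 28 (z = 5.6 mm)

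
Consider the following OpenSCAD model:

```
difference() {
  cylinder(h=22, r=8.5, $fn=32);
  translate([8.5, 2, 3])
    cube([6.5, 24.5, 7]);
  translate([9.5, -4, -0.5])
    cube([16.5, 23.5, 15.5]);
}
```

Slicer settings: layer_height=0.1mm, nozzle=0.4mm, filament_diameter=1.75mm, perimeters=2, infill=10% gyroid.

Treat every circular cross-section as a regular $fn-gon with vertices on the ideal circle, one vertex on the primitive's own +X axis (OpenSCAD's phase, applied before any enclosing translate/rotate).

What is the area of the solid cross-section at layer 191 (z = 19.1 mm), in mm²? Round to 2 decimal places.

At z = 19.1 mm: the r=8.5 cylinder gives a regular 32-gon of circumradius 8.5 (constant along its height) (area = (32/2)·8.500²·sin(360°/32) = 225.52 mm²); the cube at (8.5, 2) is not intersected at this z (z outside [3, 10]); the cube at (9.5, -4) does not reach this height (z outside [-0.5, 15]); After the difference (first − rest): none of the subtracted shapes is present at this height, so the r=8.5 cylinder is unchanged — area = 225.52 mm². Overall, the cross-section is a single solid region. Net area = 225.52 mm².

225.52 mm²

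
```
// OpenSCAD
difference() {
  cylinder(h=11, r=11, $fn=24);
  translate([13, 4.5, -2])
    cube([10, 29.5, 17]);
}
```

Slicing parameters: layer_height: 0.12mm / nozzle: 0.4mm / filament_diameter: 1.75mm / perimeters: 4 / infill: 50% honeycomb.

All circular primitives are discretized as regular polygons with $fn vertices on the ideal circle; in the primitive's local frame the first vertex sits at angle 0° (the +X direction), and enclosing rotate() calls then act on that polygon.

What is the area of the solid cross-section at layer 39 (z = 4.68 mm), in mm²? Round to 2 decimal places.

375.81 mm²

At z = 4.68 mm: the cylinder: section is a regular 24-gon, circumradius r=11 (area = (24/2)·11.000²·sin(360°/24) = 375.81 mm²); the cube at (13, 4.5) is present — its section is the full 10×29.5 rectangle (area 295.00 mm²); Taking the first minus the rest: starting from the r=11 cylinder (375.81 mm²), the 10×29.5 cube at (13, 4.5) misses the remaining region (no effect) — area = 375.81 mm². Overall, the cross-section is a single solid region. Net area = 375.81 mm².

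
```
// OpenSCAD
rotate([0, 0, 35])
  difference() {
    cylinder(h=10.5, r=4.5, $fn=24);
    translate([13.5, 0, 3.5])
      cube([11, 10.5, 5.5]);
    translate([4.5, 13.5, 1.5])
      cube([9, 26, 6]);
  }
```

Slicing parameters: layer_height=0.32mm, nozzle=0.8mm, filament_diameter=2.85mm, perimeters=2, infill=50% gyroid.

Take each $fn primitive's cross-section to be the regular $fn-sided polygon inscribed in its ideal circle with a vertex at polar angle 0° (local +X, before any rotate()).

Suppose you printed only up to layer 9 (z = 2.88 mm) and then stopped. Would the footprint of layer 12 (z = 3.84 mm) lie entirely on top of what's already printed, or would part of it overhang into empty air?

entirely on top

Compare the two slices. At z = 2.88: the cylinder: section is a regular 24-gon, circumradius r=4.5 (area = (24/2)·4.500²·sin(360°/24) = 62.89 mm²); the cube at (13.5, 0) is not intersected at this z (z outside [3.5, 9]); the cube at (4.5, 13.5) is present — its section is the full 9×26 rectangle (area 234.00 mm²); Taking the first minus the rest: starting from the r=4.5 cylinder (62.89 mm²), the 9×26 cube at (4.5, 13.5) misses the remaining region (no effect) — area = 62.89 mm²; (rotated 35° about Z; rotation is an isometry so areas/perimeters/island counts are preserved). At z = 3.84: the r=4.5 cylinder gives a regular 24-gon of circumradius 4.5 (constant along its height) (area = (24/2)·4.500²·sin(360°/24) = 62.89 mm²); the 11×10.5 cube at (13.5, 0) contributes its full rectangle (area 115.50 mm²); the 9×26 cube at (4.5, 13.5) contributes its full rectangle (area 234.00 mm²); Subtracting the remaining from the first: starting from the r=4.5 cylinder (62.89 mm²), the 11×10.5 cube at (13.5, 0) misses the remaining region (no effect); the 9×26 cube at (4.5, 13.5) misses the remaining region (no effect) — area = 62.89 mm²; (whole slice rotated 35° about Z — lengths, areas and connectivity unchanged). Checking containment: the cross-section at z = 3.84 is a subset of the cross-section at z = 2.88.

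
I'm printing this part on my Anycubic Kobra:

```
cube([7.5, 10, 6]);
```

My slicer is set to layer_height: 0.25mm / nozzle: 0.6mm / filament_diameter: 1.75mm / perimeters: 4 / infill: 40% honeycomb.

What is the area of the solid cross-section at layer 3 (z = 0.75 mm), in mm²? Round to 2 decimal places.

75.00 mm²

At z = 0.75 mm: the cube is present — its section is the full 7.5×10 rectangle (area 75.00 mm²). Overall, the cross-section is a single solid region. Net area = 75.00 mm².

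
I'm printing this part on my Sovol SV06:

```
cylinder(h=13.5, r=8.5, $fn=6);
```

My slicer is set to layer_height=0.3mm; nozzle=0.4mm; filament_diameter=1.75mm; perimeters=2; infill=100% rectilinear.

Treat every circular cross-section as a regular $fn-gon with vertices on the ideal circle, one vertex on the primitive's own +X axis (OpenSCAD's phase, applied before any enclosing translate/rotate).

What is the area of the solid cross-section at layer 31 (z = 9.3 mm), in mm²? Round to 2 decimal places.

187.71 mm²

At z = 9.3 mm: the r=8.5 cylinder contributes a regular 6-gon of circumradius 8.5 (area = (6/2)·8.500²·sin(360°/6) = 187.71 mm²). Overall, the cross-section is a single solid region. Net area = 187.71 mm².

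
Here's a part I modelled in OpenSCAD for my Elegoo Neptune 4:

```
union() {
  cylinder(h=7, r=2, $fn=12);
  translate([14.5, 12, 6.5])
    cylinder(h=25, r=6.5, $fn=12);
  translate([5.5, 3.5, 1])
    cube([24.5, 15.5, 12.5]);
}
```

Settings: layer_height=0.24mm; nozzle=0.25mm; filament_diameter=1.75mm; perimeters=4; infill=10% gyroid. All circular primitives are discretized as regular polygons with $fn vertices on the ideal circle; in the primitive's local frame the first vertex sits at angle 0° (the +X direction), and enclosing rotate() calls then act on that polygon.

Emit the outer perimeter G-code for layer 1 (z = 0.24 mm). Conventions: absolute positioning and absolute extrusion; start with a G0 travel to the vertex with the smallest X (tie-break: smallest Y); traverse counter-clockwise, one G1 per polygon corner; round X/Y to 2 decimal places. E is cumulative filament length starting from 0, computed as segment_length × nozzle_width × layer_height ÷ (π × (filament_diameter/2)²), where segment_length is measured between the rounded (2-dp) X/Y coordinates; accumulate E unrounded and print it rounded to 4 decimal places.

G0 X-2.00 Y0.00 Z0.24
G1 X-1.73 Y-1.00 E0.0258
G1 X-1.00 Y-1.73 E0.0516
G1 X0.00 Y-2.00 E0.0774
G1 X1.00 Y-1.73 E0.1033
G1 X1.73 Y-1.00 E0.1290
G1 X2.00 Y0.00 E0.1549
G1 X1.73 Y1.00 E0.1807
G1 X1.00 Y1.73 E0.2064
G1 X0.00 Y2.00 E0.2323
G1 X-1.00 Y1.73 E0.2581
G1 X-1.73 Y1.00 E0.2839
G1 X-2.00 Y0.00 E0.3097

At z = 0.24 mm: the cylinder: section is a regular 12-gon, circumradius r=2; the cylinder at (14.5, 12) does not reach this height (z outside [6.5, 31.5]); the cube at (5.5, 3.5) is not intersected at this z (z outside [1, 13.5]); Merging all regions: only the r=2 cylinder is present, so the union is just that shape — 1 connected region. The outline is a single polygon with 12 vertices. Extrusion per mm of travel: 0.25 × 0.24 / (π × 0.875²) = 0.024945. Accumulating E over each segment gives final E = 0.3097.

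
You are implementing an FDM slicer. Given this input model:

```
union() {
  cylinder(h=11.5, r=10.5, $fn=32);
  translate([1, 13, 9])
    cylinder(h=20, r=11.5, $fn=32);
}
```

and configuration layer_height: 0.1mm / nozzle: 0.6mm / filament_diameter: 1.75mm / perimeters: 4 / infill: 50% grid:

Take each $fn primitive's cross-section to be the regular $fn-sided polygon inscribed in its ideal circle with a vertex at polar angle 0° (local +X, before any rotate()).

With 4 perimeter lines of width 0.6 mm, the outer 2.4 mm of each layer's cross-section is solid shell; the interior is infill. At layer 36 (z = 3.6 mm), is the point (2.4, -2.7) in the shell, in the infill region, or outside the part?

At z = 3.6 mm: the cylinder: section is a regular 32-gon, circumradius r=10.5; the cylinder at (1, 13) is absent (z outside [9, 29]); Merging all regions: only the r=10.5 cylinder is present, so the union is just that shape — 1 connected region. Overall, the cross-section is a single solid region. The nearest boundary edge runs (5.83, -8.73)→(7.42, -7.42); distance from the point to it = 6.84 mm. The point is inside the cross-section and 6.84 mm from the nearest boundary — more than the 2.4 mm shell width (4 × 0.6), so it's in the infill interior.

infill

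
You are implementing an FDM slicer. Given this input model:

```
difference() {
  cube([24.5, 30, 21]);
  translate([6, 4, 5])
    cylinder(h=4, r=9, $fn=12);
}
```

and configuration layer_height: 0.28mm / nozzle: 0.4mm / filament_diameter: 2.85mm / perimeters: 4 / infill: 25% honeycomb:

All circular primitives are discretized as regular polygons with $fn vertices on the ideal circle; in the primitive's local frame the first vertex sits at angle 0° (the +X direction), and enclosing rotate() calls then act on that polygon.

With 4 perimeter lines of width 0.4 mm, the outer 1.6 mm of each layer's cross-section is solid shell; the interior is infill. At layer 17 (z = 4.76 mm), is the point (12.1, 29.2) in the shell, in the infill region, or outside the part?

At z = 4.76 mm: the cube is present — its section is the full 24.5×30 rectangle; the cylinder at (6, 4) does not reach this height (z outside [5, 9]); Subtracting the remaining from the first: none of the subtracted shapes is present at this height, so the 24.5×30 cube is unchanged — 1 connected region. Overall, the cross-section is a single solid region. The nearest boundary edge runs (24.50, 30.00)→(0.00, 30.00); distance from the point to it = 0.80 mm. The point is inside the cross-section, 0.80 mm from the nearest boundary — within the 1.6 mm shell band (4 × 0.4).

shell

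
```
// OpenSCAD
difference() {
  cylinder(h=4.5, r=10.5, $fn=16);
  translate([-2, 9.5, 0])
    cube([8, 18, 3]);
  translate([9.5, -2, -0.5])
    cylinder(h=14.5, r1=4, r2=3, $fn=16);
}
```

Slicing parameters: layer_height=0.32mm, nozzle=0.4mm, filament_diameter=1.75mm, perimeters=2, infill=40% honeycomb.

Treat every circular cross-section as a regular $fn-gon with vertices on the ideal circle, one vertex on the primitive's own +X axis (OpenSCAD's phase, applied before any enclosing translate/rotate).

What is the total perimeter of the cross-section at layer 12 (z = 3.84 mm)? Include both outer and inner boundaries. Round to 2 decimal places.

69.45 mm

At z = 3.84 mm: the cylinder: section is a regular 16-gon, circumradius r=10.5 (perimeter = 2·16·10.500·sin(180°/16) = 65.55 mm); the cube at (-2, 9.5) is not intersected at this z (z outside [0, 3]); the cone at (9.5, -2) (r1=4→r2=3) has section circumradius 3.701 here — a regular 16-gon (perimeter = 2·16·3.701·sin(180°/16) = 23.10 mm); After the difference (first − rest): starting from the r=10.5 cylinder, the cone at (9.5, -2) partially overlaps it — only the 24.21 mm² overlap (of its 41.93 mm²) is removed, clipping the outline — boundary = 69.45 mm. Overall, the cross-section is a single solid region. Total boundary length (outer) = 69.45 mm.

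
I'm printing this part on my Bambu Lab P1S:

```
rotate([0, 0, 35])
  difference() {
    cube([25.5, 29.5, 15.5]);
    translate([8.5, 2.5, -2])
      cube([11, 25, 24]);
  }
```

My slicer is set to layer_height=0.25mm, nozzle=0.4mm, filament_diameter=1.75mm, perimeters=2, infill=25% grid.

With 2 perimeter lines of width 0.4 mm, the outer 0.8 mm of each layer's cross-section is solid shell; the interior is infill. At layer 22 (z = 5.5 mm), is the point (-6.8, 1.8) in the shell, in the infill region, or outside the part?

At z = 5.5 mm: the cube (footprint 25.5×29.5) is included at this height; the cube at (8.5, 2.5) is present — its section is the full 11×25 rectangle; Taking the first minus the rest: starting from the 25.5×29.5 cube, the 11×25 cube at (8.5, 2.5) lies wholly inside it (removes its full 275.00 mm² and its 72.00 mm outline becomes a hole wall) — 1 connected region with 1 hole; (rotated 35° about Z; rotation is an isometry so areas/perimeters/island counts are preserved). Overall, the cross-section is one region with 1 hole. Undo the 35° rotation: the query point maps to (-4.538, 5.375) in the un-rotated model frame. The nearest boundary edge runs (0.00, 0.00)→(0.00, 29.50); distance from the point to it = 4.54 mm. The point is not inside any of the regions above, so it lies outside the cross-section (4.54 mm from the nearest boundary).

outside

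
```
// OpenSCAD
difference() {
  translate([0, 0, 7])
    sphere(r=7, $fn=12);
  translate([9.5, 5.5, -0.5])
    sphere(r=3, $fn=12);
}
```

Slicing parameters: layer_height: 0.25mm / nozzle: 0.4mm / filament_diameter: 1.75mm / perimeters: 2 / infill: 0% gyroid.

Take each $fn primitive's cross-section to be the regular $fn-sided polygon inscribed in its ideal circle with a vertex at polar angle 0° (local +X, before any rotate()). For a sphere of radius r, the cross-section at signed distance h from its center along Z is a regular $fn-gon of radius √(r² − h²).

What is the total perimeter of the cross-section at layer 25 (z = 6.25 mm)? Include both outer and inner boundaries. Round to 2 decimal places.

43.23 mm

At z = 6.25 mm: the r=7 sphere slices to a regular 12-gon of circumradius 6.960 (√(r²−h²) with h=0.75 from center) (perimeter = 2·12·6.960·sin(180°/12) = 43.23 mm); the sphere at (9.5, 5.5) does not reach this height (|z−center|=6.750 > r=3); After the difference (first − rest): none of the subtracted shapes is present at this height, so the r=7 sphere is unchanged — boundary = 43.23 mm. Overall, the cross-section is a single solid region. Total boundary length (outer) = 43.23 mm.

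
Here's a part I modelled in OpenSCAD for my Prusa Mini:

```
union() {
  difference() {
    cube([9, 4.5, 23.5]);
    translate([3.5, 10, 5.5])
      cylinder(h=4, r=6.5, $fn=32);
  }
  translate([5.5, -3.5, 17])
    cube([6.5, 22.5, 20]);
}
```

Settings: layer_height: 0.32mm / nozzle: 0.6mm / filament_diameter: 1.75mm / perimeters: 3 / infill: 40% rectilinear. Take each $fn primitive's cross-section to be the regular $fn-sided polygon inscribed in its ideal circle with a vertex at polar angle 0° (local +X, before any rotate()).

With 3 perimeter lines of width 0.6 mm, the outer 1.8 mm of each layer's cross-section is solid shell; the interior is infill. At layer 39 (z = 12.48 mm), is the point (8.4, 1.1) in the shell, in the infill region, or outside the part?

At z = 12.48 mm: the cube (footprint 9×4.5) is included at this height; the cylinder at (3.5, 10) does not reach this height (z outside [5.5, 9.5]); After the difference (first − rest): none of the subtracted shapes is present at this height, so the 9×4.5 cube is unchanged — 1 connected region; the cube at (5.5, -3.5) is absent (z outside [17, 37]); Combining (union): only that combined region is present, so the union is just that shape — 1 connected region. Overall, the cross-section is a single solid region. The nearest boundary edge runs (9.00, 0.00)→(9.00, 4.50); distance from the point to it = 0.60 mm. The point is inside the cross-section, 0.60 mm from the nearest boundary — within the 1.8 mm shell band (3 × 0.6).

shell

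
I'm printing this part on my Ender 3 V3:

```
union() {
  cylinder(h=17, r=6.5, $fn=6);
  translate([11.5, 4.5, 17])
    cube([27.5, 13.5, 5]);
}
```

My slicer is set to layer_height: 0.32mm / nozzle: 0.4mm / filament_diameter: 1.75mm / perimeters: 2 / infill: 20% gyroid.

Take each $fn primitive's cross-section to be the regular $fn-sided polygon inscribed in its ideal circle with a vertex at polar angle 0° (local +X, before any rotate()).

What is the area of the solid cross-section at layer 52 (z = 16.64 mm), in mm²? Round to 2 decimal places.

At z = 16.64 mm: the cylinder: section is a regular 6-gon, circumradius r=6.5 (area = (6/2)·6.500²·sin(360°/6) = 109.77 mm²); the cube at (11.5, 4.5) is absent (z outside [17, 22]); Combining (union): only the r=6.5 cylinder is present, so the union is just that shape — area = 109.77 mm². Overall, the cross-section is a single solid region. Net area = 109.77 mm².

109.77 mm²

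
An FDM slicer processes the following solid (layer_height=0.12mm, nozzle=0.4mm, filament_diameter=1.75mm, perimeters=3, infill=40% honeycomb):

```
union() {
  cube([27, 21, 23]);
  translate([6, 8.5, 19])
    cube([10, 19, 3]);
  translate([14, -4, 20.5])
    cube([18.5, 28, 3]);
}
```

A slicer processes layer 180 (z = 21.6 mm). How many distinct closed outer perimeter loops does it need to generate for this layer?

1

At z = 21.6 mm: the cube (footprint 27×21) is included at this height; the 10×19 cube at (6, 8.5) contributes its full rectangle; the cube at (14, -4) is present — its section is the full 18.5×28 rectangle; Merging all regions: the regions partially overlap (shared area 404.00 mm²), so overlapping operands fuse into one piece — 1 connected region. The result has 1 disconnected region.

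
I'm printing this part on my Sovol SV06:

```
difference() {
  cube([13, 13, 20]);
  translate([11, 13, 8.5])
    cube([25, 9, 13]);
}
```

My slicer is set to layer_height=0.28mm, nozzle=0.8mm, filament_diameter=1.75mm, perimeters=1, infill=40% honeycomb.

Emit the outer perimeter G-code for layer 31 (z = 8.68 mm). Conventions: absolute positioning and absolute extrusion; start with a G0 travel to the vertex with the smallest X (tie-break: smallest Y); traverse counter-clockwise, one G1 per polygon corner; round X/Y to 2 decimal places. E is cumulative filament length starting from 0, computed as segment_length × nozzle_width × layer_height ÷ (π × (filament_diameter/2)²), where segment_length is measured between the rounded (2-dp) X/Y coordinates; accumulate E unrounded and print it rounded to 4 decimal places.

G0 X0.00 Y0.00 Z8.68
G1 X13.00 Y0.00 E1.2107
G1 X13.00 Y13.00 E2.4213
G1 X0.00 Y13.00 E3.6320
G1 X0.00 Y0.00 E4.8427

At z = 8.68 mm: the cube is present — its section is the full 13×13 rectangle; the 25×9 cube at (11, 13) contributes its full rectangle; Taking the first minus the rest: starting from the 13×13 cube, the 25×9 cube at (11, 13) misses the remaining region (no effect) — 1 connected region. The outline is a single polygon with 4 vertices. Extrusion per mm of travel: 0.8 × 0.28 / (π × 0.875²) = 0.093128. Accumulating E over each segment gives final E = 4.8427.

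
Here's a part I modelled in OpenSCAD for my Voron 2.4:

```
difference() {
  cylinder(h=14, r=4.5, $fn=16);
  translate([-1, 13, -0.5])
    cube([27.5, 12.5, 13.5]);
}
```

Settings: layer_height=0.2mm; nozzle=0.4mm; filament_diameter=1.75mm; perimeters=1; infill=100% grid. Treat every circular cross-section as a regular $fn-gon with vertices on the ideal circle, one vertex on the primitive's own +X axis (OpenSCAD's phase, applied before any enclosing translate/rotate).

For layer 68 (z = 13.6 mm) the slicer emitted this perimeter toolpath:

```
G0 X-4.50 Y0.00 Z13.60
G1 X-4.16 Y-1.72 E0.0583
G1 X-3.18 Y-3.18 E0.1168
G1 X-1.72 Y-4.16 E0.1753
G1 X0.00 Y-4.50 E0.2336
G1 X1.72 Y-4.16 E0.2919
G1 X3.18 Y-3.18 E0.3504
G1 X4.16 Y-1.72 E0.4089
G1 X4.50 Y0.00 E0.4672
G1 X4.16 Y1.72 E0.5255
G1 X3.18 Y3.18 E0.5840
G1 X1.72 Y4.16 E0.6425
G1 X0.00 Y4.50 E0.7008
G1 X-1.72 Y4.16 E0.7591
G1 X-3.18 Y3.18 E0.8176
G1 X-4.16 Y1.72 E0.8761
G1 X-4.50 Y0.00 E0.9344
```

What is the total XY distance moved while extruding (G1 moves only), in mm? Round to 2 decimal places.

28.09 mm

Sum the Euclidean lengths of each G1 segment: total = 28.09 mm.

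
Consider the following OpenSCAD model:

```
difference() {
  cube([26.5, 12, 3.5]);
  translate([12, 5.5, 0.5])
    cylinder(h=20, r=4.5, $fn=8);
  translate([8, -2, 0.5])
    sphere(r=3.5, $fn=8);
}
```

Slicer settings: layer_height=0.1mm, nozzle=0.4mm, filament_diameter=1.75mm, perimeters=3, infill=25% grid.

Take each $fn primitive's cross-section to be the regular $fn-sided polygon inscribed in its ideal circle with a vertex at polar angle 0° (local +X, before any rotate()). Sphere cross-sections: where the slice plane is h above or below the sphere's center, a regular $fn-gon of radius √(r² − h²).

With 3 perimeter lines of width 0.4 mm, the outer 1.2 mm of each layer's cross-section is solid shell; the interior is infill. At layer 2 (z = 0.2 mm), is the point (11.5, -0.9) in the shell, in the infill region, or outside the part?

outside

At z = 0.2 mm: the cube is present — its section is the full 26.5×12 rectangle; the cylinder at (12, 5.5) is not intersected at this z (z outside [0.5, 20.5]); the sphere at (8, -2): section is a regular 8-gon, circumradius = √(r²−h²) = √(3.5²−0.3²) = 3.487; After the difference (first − rest): starting from the 26.5×12 cube, the r=3.5 sphere at (8, -2) partially overlaps it — only the 4.91 mm² overlap (of its 34.39 mm²) is removed, clipping the outline — 1 connected region. Overall, the cross-section is a single solid region. The nearest boundary edge runs (26.50, 0.00)→(10.66, 0.00); distance from the point to it = 0.90 mm. The point is not inside any of the regions above, so it lies outside the cross-section (0.90 mm from the nearest boundary).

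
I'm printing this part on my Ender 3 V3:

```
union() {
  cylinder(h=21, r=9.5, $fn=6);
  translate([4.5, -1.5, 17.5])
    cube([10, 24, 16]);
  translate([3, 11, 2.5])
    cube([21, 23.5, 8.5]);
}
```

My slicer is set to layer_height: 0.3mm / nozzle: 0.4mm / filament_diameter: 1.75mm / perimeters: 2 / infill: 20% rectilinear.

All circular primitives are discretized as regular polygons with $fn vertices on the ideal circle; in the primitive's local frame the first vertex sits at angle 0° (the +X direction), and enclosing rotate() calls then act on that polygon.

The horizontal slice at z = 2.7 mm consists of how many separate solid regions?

At z = 2.7 mm: the r=9.5 cylinder contributes a regular 6-gon of circumradius 9.5; the cube at (4.5, -1.5) is not intersected at this z (z outside [17.5, 33.5]); the 21×23.5 cube at (3, 11) contributes its full rectangle; Merging all regions: the 2 present regions are separate (no shared area or edge), so areas and boundary lengths simply add and each stays a separate island — 2 connected regions. The result has 2 disconnected regions.

2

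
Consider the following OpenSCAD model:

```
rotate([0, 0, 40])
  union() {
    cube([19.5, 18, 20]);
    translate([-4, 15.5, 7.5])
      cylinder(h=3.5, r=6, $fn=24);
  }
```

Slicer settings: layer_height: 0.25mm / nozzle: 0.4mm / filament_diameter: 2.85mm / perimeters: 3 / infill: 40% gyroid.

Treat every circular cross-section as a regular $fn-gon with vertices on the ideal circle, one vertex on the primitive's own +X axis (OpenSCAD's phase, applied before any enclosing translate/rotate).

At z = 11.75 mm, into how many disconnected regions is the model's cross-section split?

At z = 11.75 mm: the cube is present — its section is the full 19.5×18 rectangle; the cylinder at (-4, 15.5) does not reach this height (z outside [7.5, 11]); Combining (union): only the 19.5×18 cube is present, so the union is just that shape — 1 connected region; (whole slice rotated 40° about Z — lengths, areas and connectivity unchanged). The result has 1 disconnected region.

1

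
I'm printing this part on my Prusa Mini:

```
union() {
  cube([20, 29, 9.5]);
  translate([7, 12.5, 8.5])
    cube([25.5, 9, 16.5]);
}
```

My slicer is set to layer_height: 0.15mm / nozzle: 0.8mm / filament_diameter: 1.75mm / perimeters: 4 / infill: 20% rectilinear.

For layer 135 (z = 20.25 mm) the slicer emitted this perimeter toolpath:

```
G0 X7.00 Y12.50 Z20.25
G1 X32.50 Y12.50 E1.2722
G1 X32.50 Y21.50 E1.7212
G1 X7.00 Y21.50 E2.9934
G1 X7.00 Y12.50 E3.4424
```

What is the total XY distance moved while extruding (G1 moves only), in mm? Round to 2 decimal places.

69.00 mm

Sum the Euclidean lengths of each G1 segment: total = 69.00 mm.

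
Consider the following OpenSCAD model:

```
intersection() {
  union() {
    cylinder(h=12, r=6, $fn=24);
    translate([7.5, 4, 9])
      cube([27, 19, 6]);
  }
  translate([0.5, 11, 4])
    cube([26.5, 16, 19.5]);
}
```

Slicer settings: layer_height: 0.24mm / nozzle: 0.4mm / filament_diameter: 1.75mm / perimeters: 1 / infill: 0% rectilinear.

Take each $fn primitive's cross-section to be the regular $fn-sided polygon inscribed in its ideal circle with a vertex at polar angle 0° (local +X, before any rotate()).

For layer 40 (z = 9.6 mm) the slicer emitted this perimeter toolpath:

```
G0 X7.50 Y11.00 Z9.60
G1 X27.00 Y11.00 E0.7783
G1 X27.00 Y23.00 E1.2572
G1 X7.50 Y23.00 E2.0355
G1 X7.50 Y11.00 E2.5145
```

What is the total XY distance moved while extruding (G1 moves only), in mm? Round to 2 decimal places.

Sum the Euclidean lengths of each G1 segment: total = 63.00 mm.

63.00 mm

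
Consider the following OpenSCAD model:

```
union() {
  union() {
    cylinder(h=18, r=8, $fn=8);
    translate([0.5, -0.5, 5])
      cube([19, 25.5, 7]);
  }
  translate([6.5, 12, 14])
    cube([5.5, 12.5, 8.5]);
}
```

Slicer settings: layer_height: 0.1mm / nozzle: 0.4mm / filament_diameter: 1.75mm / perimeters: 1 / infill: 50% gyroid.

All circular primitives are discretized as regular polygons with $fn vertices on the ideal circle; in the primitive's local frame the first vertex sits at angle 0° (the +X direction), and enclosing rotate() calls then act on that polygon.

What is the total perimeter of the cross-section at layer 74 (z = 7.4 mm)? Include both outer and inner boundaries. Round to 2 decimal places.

110.15 mm

At z = 7.4 mm: the cylinder: section is a regular 8-gon, circumradius r=8 (perimeter = 2·8·8.000·sin(180°/8) = 48.98 mm); the cube at (0.5, -0.5) is present — its section is the full 19×25.5 rectangle (perimeter 89.00 mm); Taking the union: the regions partially overlap (shared area 45.00 mm²), so the edge portions inside another operand are dropped and the merged outline is re-measured after clipping — boundary = 110.15 mm; the cube at (6.5, 12) is absent (z outside [14, 22.5]); Taking the union: only that combined region is present, so the union is just that shape — boundary = 110.15 mm. Overall, the cross-section is a single solid region. Total boundary length (outer) = 110.15 mm.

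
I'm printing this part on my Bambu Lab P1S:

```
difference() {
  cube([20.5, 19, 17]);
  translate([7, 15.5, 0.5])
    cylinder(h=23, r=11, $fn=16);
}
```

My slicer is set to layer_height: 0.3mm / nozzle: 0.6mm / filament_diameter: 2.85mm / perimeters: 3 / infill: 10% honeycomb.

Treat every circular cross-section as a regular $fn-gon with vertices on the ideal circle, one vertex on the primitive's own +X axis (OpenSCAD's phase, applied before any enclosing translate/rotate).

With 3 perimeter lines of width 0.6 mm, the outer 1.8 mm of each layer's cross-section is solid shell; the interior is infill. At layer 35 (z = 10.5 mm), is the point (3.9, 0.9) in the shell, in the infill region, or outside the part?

shell

At z = 10.5 mm: the 20.5×19 cube contributes its full rectangle; the r=11 cylinder at (7, 15.5) gives a regular 16-gon of circumradius 11 (constant along its height); Subtracting the remaining from the first: starting from the 20.5×19 cube, the r=11 cylinder at (7, 15.5) partially overlaps it — only the 224.69 mm² overlap (of its 370.44 mm²) is removed, clipping the outline — 1 connected region. Overall, the cross-section is a single solid region. The nearest boundary edge runs (20.50, 0.00)→(0.00, 0.00); distance from the point to it = 0.90 mm. The point is inside the cross-section, 0.90 mm from the nearest boundary — within the 1.8 mm shell band (3 × 0.6).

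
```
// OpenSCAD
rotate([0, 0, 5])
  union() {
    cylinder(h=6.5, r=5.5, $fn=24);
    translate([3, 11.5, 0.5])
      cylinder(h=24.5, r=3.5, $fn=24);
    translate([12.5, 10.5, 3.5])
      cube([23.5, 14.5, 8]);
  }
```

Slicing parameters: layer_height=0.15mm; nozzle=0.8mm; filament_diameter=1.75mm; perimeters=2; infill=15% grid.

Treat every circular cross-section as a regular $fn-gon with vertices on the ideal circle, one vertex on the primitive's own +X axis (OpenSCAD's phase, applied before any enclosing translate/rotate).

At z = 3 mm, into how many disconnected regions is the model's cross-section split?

At z = 3 mm: the cylinder: section is a regular 24-gon, circumradius r=5.5; the r=3.5 cylinder at (3, 11.5) gives a regular 24-gon of circumradius 3.5 (constant along its height); the cube at (12.5, 10.5) is not intersected at this z (z outside [3.5, 11.5]); Taking the union: the 2 present regions are separate (no shared area or edge), so areas and boundary lengths simply add and each stays a separate island — 2 connected regions; (rotated 5° about Z; rotation is an isometry so areas/perimeters/island counts are preserved). The result has 2 disconnected regions.

2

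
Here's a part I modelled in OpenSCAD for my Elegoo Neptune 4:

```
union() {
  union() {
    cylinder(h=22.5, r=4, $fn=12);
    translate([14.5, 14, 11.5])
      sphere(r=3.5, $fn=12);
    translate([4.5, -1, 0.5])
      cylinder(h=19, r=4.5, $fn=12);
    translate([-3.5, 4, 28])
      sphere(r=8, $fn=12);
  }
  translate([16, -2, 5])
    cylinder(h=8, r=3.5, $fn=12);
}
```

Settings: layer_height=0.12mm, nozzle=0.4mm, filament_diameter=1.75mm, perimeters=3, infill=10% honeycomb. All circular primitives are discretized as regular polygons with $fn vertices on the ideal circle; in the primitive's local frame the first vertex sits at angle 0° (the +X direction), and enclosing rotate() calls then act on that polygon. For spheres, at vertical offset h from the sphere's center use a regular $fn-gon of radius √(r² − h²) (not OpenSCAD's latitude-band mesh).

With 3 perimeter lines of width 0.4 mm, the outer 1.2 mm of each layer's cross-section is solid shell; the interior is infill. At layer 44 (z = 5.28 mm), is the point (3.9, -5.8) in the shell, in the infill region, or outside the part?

At z = 5.28 mm: the cylinder: section is a regular 12-gon, circumradius r=4; the sphere at (14.5, 14) does not reach this height (|z−center|=6.220 > r=3.5); the r=4.5 cylinder at (4.5, -1) gives a regular 12-gon of circumradius 4.5 (constant along its height); the sphere at (-3.5, 4) is not intersected at this z (|z−center|=22.720 > r=8); Taking the union: the regions partially overlap (shared area 17.93 mm²), so overlapping operands fuse into one piece — 1 connected region; the r=3.5 cylinder at (16, -2) contributes a regular 12-gon of circumradius 3.5; Merging all regions: the 2 present regions are separate (no shared area or edge), so areas and boundary lengths simply add and each stays a separate island — 2 connected regions. Overall, the cross-section has 2 separate islands. The nearest boundary edge runs (4.50, -5.50)→(2.25, -4.90); distance from the point to it = 0.45 mm. The point is not inside any of the regions above, so it lies outside the cross-section (0.45 mm from the nearest boundary).

outside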